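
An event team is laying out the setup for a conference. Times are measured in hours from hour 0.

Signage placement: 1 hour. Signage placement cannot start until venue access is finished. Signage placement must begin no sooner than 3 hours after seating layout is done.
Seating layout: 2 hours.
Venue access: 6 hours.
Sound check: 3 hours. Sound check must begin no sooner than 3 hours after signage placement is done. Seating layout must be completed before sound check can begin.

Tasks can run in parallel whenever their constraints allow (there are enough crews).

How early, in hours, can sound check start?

10

Seating layout can start immediately at hour 0; it finishes at hour 2.
Nothing blocks venue access, so it runs from hour 0 to hour 6.
Signage placement cannot start until venue access (finishes hour 6); seating layout (finishes hour 2, plus 3-hour gap → hour 5). The controlling bound is hour 6, so signage placement finishes at 6 + 1 = hour 7.
Sound check waits on signage placement (finishes hour 7, plus 3-hour gap → hour 10); seating layout (finishes hour 2). The latest of these is hour 10, which is the earliest sound check can start.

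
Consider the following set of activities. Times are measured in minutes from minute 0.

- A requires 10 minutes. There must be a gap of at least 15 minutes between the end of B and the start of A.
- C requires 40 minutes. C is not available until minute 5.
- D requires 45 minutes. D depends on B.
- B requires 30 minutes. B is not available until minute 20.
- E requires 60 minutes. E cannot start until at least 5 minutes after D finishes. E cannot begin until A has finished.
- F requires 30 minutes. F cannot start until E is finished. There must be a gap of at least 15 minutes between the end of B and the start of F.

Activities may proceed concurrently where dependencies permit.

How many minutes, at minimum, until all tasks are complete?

C waits on its own release at minute 5, so it starts at minute 5 and finishes at 5 + 40 = minute 45.
B cannot begin until its own release at minute 20. It runs from minute 20 to 20 + 30 = minute 50.
D cannot begin until B (finishes minute 50). It runs from minute 50 to 50 + 45 = minute 95.
A cannot begin until B (finishes minute 50, plus 15-minute gap → minute 65). It runs from minute 65 to 65 + 10 = minute 75.
E needs all of D (finishes minute 95, plus 5-minute gap → minute 100); A (finishes minute 75). That puts its earliest start at minute 100; it finishes at 100 + 60 = minute 160.
For F: E (finishes minute 160); B (finishes minute 50, plus 15-minute gap → minute 65). Taking the maximum gives a start of minute 160, and it finishes at 160 + 30 = minute 190.
All tasks are finished once the last one completes. Finish times: A at 75, B at 50, C at 45, D at 95, E at 160, F at 190. The latest is minute 190.

190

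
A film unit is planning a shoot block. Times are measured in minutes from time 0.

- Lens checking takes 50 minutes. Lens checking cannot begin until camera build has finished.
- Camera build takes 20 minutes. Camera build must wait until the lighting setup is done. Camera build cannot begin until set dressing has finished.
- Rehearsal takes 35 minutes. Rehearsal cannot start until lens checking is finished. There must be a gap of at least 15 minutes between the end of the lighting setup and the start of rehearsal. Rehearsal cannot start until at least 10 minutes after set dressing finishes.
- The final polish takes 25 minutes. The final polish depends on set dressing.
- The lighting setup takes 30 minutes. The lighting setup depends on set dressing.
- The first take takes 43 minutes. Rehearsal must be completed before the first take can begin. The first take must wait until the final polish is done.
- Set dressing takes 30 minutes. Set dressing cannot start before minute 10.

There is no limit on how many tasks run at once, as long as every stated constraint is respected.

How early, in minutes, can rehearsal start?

Set dressing waits on its own release at minute 10, so it starts at minute 10 and finishes at 10 + 30 = minute 40.
The lighting setup cannot begin until set dressing (finishes minute 40). It runs from minute 40 to 40 + 30 = minute 70.
Camera build cannot start until the lighting setup (finishes minute 70); set dressing (finishes minute 40). The controlling bound is minute 70, so camera build finishes at 70 + 20 = minute 90.
After camera build (finishes minute 90), lens checking can start at minute 90 and finishes at minute 140.
Rehearsal waits on lens checking (finishes minute 140); the lighting setup (finishes minute 70, plus 15-minute gap → minute 85); set dressing (finishes minute 40, plus 10-minute gap → minute 50). The latest of these is minute 140, which is the earliest rehearsal can start.

140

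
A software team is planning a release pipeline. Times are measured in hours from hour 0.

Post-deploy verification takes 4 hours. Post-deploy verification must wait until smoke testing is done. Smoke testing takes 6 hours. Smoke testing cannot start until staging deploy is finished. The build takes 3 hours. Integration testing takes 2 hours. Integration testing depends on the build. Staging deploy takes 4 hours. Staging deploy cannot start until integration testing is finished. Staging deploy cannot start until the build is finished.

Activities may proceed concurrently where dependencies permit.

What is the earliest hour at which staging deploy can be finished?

The build has no prerequisites, so it starts at hour 0 and finishes at hour 3.
Integration testing cannot begin until the build (finishes hour 3). It runs from hour 3 to 3 + 2 = hour 5.
Staging deploy cannot start until integration testing (finishes hour 5); the build (finishes hour 3). The controlling bound is hour 5, so staging deploy finishes at 5 + 4 = hour 9.

9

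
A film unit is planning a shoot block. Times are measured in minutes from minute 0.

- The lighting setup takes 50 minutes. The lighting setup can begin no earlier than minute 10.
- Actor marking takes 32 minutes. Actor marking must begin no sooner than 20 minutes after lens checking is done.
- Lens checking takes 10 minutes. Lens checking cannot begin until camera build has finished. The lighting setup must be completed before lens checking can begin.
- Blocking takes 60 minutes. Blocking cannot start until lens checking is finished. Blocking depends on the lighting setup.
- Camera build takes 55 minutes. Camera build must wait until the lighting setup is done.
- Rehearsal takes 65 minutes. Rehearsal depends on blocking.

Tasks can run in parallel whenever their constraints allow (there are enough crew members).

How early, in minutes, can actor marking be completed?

177

The lighting setup cannot begin until its own release at minute 10. It runs from minute 10 to 10 + 50 = minute 60.
After the lighting setup (finishes minute 60), camera build can start at minute 60 and finishes at minute 115.
Lens checking has to wait for camera build (finishes minute 115); the lighting setup (finishes minute 60). The latest of these is minute 115, so lens checking runs minute 115 to 115 + 10 = minute 125.
Actor marking waits on lens checking (finishes minute 125, plus 20-minute gap → minute 145), so it starts at minute 145 and finishes at 145 + 32 = minute 177.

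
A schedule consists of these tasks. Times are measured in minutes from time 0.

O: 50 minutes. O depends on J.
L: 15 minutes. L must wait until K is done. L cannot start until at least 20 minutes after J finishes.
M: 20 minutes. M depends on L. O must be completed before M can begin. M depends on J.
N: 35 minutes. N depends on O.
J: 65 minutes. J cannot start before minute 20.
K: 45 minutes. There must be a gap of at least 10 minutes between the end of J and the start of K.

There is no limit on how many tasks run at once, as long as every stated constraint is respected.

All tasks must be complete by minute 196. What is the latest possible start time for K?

116

Nothing follows M; the deadline of minute 196 is its only limit. It must start by 196 − 20 = minute 176.
L must finish before M (must start by minute 176). With a 15-minute duration, L must start by 176 − 15 = minute 161.
Since L (must start by minute 161) depends on it, K must finish by minute 161. Backing off its 45-minute duration gives a latest start of minute 116.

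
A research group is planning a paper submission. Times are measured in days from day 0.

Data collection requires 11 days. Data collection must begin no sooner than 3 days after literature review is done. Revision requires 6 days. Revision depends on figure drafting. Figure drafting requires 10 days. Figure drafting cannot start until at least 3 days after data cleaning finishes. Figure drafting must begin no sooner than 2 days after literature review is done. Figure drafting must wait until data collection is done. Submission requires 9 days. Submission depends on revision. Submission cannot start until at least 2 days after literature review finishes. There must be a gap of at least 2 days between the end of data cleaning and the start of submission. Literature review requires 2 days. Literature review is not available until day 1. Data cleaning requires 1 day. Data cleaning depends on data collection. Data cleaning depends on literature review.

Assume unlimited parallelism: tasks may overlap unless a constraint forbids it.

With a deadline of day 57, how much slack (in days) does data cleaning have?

Literature review cannot begin until its own release at day 1. It runs from day 1 to 1 + 2 = day 3.
Data collection waits on literature review (finishes day 3, plus 3-day gap → day 6), so it starts at day 6 and finishes at 6 + 11 = day 17.
Data cleaning has to wait for data collection (finishes day 17); literature review (finishes day 3). The latest of these is day 17, so data cleaning runs day 17 to 17 + 1 = day 18.

Working backward from the deadline:
Nothing follows submission; the deadline of day 57 is its only limit. It must start by 57 − 9 = day 48.
Since submission (must start by day 48) depends on it, revision must finish by day 48. Backing off its 6-day duration gives a latest start of day 42.
Figure drafting has to be done before revision (must start by day 42). That means finishing by day 42, i.e. starting by 42 − 10 = day 32.
Data cleaning must finish in time for figure drafting (must start by day 32, minus 3-day gap → day 29); submission (must start by day 48, minus 2-day gap → day 46). The tightest is day 29, so data cleaning must start by 29 − 1 = day 28.
So data cleaning can start as early as day 17 and as late as day 28, giving 28 − 17 = 11 days of slack.

11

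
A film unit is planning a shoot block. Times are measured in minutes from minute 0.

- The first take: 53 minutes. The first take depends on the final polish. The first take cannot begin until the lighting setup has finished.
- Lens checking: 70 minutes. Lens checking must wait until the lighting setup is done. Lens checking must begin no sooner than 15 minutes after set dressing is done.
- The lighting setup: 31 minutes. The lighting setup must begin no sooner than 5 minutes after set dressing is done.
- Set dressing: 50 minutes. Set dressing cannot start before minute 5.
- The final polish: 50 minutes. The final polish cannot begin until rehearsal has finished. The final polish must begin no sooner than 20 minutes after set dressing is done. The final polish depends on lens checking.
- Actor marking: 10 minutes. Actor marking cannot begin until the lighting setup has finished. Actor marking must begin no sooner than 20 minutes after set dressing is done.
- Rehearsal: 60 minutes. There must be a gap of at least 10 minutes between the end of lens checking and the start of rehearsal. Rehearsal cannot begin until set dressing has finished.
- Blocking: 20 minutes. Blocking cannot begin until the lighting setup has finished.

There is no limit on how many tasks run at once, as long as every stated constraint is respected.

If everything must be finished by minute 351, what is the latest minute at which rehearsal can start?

188

The first take has no dependents, so it just needs to finish by minute 351. Starting by 351 − 53 = minute 298 achieves that.
The final polish feeds into the first take (must start by minute 298); so the final polish must finish by minute 298 and therefore start by minute 248.
Rehearsal must finish before the final polish (must start by minute 248). With a 60-minute duration, rehearsal must start by 248 − 60 = minute 188.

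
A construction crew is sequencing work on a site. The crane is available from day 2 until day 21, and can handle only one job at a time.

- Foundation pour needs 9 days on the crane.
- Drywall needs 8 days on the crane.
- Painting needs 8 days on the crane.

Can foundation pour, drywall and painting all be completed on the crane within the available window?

The crane window is 21 − 2 = 19 days.
Running back to back, the jobs need 9 + 8 + 8 = 25 days on the crane.
Since 25 > 19, they cannot all fit.

No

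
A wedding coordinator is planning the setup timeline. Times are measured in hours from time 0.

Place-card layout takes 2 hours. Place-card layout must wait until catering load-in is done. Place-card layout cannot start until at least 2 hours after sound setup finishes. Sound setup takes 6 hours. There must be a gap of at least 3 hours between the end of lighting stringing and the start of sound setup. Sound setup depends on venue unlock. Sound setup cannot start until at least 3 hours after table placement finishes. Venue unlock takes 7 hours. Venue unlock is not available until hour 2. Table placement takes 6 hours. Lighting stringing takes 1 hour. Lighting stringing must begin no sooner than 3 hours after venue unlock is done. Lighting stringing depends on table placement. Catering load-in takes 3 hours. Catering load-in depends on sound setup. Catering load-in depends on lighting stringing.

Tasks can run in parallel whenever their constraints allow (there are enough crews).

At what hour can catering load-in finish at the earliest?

Table placement has no prerequisites, so it starts at hour 0 and finishes at hour 6.
After its own release at hour 2, venue unlock can start at hour 2 and finishes at hour 9.
For lighting stringing: venue unlock (finishes hour 9, plus 3-hour gap → hour 12); table placement (finishes hour 6). Taking the maximum gives a start of hour 12, and it finishes at 12 + 1 = hour 13.
Sound setup has to wait for lighting stringing (finishes hour 13, plus 3-hour gap → hour 16); venue unlock (finishes hour 9); table placement (finishes hour 6, plus 3-hour gap → hour 9). The latest of these is hour 16, so sound setup runs hour 16 to 16 + 6 = hour 22.
Catering load-in has to wait for sound setup (finishes hour 22); lighting stringing (finishes hour 13). The latest of these is hour 22, so catering load-in runs hour 22 to 22 + 3 = hour 25.

25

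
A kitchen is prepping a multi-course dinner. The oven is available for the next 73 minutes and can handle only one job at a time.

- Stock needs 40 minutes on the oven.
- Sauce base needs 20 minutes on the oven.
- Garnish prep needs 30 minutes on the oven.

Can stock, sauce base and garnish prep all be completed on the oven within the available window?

No

Running back to back, the jobs need 40 + 20 + 30 = 90 minutes on the oven.
Since 90 > 73, they cannot all fit.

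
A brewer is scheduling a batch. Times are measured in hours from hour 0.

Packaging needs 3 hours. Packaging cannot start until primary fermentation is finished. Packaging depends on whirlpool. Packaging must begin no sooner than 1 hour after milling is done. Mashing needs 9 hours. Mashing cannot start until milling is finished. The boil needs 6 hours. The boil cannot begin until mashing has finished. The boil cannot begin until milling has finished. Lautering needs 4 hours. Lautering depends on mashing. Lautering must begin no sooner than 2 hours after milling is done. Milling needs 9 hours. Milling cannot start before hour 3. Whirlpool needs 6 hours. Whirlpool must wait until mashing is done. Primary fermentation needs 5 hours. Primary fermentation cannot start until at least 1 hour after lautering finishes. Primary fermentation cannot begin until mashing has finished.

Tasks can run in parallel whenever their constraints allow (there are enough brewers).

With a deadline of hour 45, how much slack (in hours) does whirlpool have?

Milling cannot begin until its own release at hour 3. It runs from hour 3 to 3 + 9 = hour 12.
Mashing cannot begin until milling (finishes hour 12). It runs from hour 12 to 12 + 9 = hour 21.
Whirlpool waits on mashing (finishes hour 21), so it starts at hour 21 and finishes at 21 + 6 = hour 27.

Working backward from the deadline:
Packaging must finish by hour 45; it takes 3 hours, so it must start by 45 − 3 = hour 42.
Whirlpool must finish before packaging (must start by hour 42). With a 6-hour duration, whirlpool must start by 42 − 6 = hour 36.
So whirlpool can start as early as hour 21 and as late as hour 36, giving 36 − 21 = 15 hours of slack.

15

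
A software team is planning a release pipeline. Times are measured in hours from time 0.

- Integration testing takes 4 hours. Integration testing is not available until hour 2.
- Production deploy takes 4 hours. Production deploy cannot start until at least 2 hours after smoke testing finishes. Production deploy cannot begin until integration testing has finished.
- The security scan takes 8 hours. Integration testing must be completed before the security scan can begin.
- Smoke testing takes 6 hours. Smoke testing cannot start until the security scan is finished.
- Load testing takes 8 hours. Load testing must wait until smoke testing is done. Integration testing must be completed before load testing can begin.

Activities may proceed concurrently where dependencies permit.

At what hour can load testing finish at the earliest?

28

Integration testing waits on its own release at hour 2, so it starts at hour 2 and finishes at 2 + 4 = hour 6.
The security scan cannot begin until integration testing (finishes hour 6). It runs from hour 6 to 6 + 8 = hour 14.
After the security scan (finishes hour 14), smoke testing can start at hour 14 and finishes at hour 20.
For load testing: smoke testing (finishes hour 20); integration testing (finishes hour 6). Taking the maximum gives a start of hour 20, and it finishes at 20 + 8 = hour 28.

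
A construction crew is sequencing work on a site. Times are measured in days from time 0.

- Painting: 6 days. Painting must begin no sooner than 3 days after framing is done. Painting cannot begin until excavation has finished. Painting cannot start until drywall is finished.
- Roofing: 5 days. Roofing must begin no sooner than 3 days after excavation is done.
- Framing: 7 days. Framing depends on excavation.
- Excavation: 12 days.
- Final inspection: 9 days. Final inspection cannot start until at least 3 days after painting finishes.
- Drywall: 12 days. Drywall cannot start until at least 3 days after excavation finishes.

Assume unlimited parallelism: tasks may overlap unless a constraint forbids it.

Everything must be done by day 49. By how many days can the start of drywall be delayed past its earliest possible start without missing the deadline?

Excavation has no prerequisites, so it starts at day 0 and finishes at day 12.
After excavation (finishes day 12, plus 3-day gap → day 15), drywall can start at day 15 and finishes at day 27.

Working backward from the deadline:
To finish by day 49, final inspection (duration 9) must start no later than day 40.
Painting must finish before final inspection (must start by day 40, minus 3-day gap → day 37). With a 6-day duration, painting must start by 37 − 6 = day 31.
Drywall has to be done before painting (must start by day 31). That means finishing by day 31, i.e. starting by 31 − 12 = day 19.
So drywall can start as early as day 15 and as late as day 19, giving 19 − 15 = 4 days of slack.

4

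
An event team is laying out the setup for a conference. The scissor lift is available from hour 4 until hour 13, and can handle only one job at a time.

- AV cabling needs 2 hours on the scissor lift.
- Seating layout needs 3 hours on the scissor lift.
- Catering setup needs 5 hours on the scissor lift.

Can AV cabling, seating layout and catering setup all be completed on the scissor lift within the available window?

No

The scissor lift window is 13 − 4 = 9 hours.
Running back to back, the jobs need 2 + 3 + 5 = 10 hours on the scissor lift.
Since 10 > 9, they cannot all fit.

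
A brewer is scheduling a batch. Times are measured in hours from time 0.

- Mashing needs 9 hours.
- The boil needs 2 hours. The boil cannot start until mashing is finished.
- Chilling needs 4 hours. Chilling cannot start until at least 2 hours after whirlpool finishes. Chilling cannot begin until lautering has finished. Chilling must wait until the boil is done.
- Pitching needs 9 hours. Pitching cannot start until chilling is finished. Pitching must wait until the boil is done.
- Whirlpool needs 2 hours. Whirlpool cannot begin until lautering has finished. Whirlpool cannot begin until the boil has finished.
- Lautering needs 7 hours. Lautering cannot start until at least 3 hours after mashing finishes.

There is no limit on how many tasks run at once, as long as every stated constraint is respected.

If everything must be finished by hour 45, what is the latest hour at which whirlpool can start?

28

Nothing follows pitching; the deadline of hour 45 is its only limit. It must start by 45 − 9 = hour 36.
Chilling has to be done before pitching (must start by hour 36). That means finishing by hour 36, i.e. starting by 36 − 4 = hour 32.
Whirlpool feeds into chilling (must start by hour 32, minus 2-hour gap → hour 30); so whirlpool must finish by hour 30 and therefore start by hour 28.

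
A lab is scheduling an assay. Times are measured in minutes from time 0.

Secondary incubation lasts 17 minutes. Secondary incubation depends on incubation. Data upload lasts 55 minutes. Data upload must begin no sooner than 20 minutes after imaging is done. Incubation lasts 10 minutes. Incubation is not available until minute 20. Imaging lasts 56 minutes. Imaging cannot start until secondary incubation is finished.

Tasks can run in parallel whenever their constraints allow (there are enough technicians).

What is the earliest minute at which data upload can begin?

123

After its own release at minute 20, incubation can start at minute 20 and finishes at minute 30.
Secondary incubation cannot begin until incubation (finishes minute 30). It runs from minute 30 to 30 + 17 = minute 47.
After secondary incubation (finishes minute 47), imaging can start at minute 47 and finishes at minute 103.
Data upload waits on imaging (finishes minute 103, plus 20-minute gap → minute 123), so the earliest it can start is minute 123.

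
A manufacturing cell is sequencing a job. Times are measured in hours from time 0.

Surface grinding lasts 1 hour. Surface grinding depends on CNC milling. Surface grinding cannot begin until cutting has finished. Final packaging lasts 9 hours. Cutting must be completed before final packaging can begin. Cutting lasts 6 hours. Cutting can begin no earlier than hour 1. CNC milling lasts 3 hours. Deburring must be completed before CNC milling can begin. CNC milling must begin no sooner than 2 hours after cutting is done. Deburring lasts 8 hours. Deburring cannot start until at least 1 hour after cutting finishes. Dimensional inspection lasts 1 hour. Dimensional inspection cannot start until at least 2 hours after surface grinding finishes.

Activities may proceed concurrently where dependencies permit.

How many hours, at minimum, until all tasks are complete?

23

Cutting waits on its own release at hour 1, so it starts at hour 1 and finishes at 1 + 6 = hour 7.
Final packaging cannot begin until cutting (finishes hour 7). It runs from hour 7 to 7 + 9 = hour 16.
Deburring cannot begin until cutting (finishes hour 7, plus 1-hour gap → hour 8). It runs from hour 8 to 8 + 8 = hour 16.
CNC milling has to wait for deburring (finishes hour 16); cutting (finishes hour 7, plus 2-hour gap → hour 9). The latest of these is hour 16, so CNC milling runs hour 16 to 16 + 3 = hour 19.
For surface grinding: CNC milling (finishes hour 19); cutting (finishes hour 7). Taking the maximum gives a start of hour 19, and it finishes at 19 + 1 = hour 20.
Dimensional inspection cannot begin until surface grinding (finishes hour 20, plus 2-hour gap → hour 22). It runs from hour 22 to 22 + 1 = hour 23.
All tasks are finished once the last one completes. Finish times: Cutting at 7, Deburring at 16, CNC milling at 19, Surface grinding at 20, Dimensional inspection at 23, Final packaging at 16. The latest is hour 23.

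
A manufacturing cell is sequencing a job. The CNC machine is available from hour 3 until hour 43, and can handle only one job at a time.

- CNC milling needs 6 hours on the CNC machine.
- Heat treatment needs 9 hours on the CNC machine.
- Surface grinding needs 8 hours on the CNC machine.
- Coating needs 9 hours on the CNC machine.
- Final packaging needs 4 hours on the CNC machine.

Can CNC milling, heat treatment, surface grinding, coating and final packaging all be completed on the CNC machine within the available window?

Yes

The CNC machine window is 43 − 3 = 40 hours.
Running back to back, the jobs need 6 + 9 + 8 + 9 + 4 = 36 hours on the CNC machine.
Since 36 ≤ 40, they fit within the window.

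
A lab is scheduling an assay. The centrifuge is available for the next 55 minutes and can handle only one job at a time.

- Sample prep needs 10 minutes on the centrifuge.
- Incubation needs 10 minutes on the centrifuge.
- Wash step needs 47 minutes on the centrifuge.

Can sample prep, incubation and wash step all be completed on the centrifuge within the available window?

Running back to back, the jobs need 10 + 10 + 47 = 67 minutes on the centrifuge.
Since 67 > 55, they cannot all fit.

No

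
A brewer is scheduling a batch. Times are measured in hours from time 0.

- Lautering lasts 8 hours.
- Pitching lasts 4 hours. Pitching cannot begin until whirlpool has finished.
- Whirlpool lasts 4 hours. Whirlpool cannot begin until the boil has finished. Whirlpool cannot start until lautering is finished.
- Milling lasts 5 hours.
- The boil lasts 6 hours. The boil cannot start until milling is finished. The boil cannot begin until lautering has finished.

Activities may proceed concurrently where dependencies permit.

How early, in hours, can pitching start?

18

Nothing blocks lautering, so it runs from hour 0 to hour 8.
Milling can start immediately at hour 0; it finishes at hour 5.
For the boil: milling (finishes hour 5); lautering (finishes hour 8). Taking the maximum gives a start of hour 8, and it finishes at 8 + 6 = hour 14.
For whirlpool: the boil (finishes hour 14); lautering (finishes hour 8). Taking the maximum gives a start of hour 14, and it finishes at 14 + 4 = hour 18.
Pitching waits on whirlpool (finishes hour 18), so the earliest it can start is hour 18.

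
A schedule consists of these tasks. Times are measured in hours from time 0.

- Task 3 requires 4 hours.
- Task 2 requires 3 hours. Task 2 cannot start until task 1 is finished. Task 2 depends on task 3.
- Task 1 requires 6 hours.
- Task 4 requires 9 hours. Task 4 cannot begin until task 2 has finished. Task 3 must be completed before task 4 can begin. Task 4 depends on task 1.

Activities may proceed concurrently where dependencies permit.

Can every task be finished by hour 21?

Yes

Task 3 can start immediately at hour 0; it finishes at hour 4.
Task 1 can start immediately at hour 0; it finishes at hour 6.
Task 2 has to wait for task 1 (finishes hour 6); task 3 (finishes hour 4). The latest of these is hour 6, so task 2 runs hour 6 to 6 + 3 = hour 9.
Task 4 has to wait for task 2 (finishes hour 9); task 3 (finishes hour 4); task 1 (finishes hour 6). The latest of these is hour 9, so task 4 runs hour 9 to 9 + 9 = hour 18.
Every task is finished by hour 18, which is no later than the deadline of 21, so the schedule is feasible.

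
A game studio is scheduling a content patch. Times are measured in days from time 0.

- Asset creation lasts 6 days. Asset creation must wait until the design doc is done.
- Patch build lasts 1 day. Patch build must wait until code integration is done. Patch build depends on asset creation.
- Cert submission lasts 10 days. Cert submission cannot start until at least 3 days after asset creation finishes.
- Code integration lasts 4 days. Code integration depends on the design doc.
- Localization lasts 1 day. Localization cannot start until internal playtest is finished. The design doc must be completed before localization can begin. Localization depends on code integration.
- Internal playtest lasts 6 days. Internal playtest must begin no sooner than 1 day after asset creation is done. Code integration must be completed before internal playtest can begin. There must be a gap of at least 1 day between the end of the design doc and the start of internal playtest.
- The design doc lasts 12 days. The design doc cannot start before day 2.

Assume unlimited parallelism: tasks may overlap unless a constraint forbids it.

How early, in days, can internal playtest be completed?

27

The design doc waits on its own release at day 2, so it starts at day 2 and finishes at 2 + 12 = day 14.
After the design doc (finishes day 14), code integration can start at day 14 and finishes at day 18.
Asset creation cannot begin until the design doc (finishes day 14). It runs from day 14 to 14 + 6 = day 20.
For internal playtest: asset creation (finishes day 20, plus 1-day gap → day 21); code integration (finishes day 18); the design doc (finishes day 14, plus 1-day gap → day 15). Taking the maximum gives a start of day 21, and it finishes at 21 + 6 = day 27.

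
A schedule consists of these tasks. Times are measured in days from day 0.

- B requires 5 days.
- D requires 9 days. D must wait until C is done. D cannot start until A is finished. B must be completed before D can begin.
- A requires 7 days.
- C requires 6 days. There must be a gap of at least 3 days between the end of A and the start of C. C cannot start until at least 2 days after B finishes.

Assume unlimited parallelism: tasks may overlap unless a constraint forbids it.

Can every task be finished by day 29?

Yes

B has no prerequisites, so it starts at day 0 and finishes at day 5.
A can start immediately at day 0; it finishes at day 7.
C cannot start until A (finishes day 7, plus 3-day gap → day 10); B (finishes day 5, plus 2-day gap → day 7). The controlling bound is day 10, so C finishes at 10 + 6 = day 16.
D needs all of C (finishes day 16); A (finishes day 7); B (finishes day 5). That puts its earliest start at day 16; it finishes at 16 + 9 = day 25.
Every task is finished by day 25, which is no later than the deadline of 29, so the schedule is feasible.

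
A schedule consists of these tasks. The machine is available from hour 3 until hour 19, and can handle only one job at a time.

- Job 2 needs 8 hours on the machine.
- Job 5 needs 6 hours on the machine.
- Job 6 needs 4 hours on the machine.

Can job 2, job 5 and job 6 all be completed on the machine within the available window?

The machine window is 19 − 3 = 16 hours.
Running back to back, the jobs need 8 + 6 + 4 = 18 hours on the machine.
Since 18 > 16, they cannot all fit.

No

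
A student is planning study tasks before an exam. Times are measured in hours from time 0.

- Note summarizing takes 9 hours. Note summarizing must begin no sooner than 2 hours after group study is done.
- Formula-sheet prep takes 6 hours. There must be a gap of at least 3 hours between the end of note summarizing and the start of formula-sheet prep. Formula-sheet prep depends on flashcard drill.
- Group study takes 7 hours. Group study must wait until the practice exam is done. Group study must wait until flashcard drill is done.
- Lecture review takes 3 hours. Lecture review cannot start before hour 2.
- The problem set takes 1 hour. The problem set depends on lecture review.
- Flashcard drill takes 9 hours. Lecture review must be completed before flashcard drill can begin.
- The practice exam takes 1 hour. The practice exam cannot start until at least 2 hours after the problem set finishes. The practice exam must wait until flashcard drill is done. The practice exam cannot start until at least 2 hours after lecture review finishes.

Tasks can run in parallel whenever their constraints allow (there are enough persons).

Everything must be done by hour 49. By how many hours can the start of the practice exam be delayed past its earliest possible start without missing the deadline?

After its own release at hour 2, lecture review can start at hour 2 and finishes at hour 5.
Flashcard drill cannot begin until lecture review (finishes hour 5). It runs from hour 5 to 5 + 9 = hour 14.
After lecture review (finishes hour 5), the problem set can start at hour 5 and finishes at hour 6.
The practice exam needs all of the problem set (finishes hour 6, plus 2-hour gap → hour 8); flashcard drill (finishes hour 14); lecture review (finishes hour 5, plus 2-hour gap → hour 7). That puts its earliest start at hour 14; it finishes at 14 + 1 = hour 15.

Working backward from the deadline:
To finish by hour 49, formula-sheet prep (duration 6) must start no later than hour 43.
Note summarizing must finish before formula-sheet prep (must start by hour 43, minus 3-hour gap → hour 40). With a 9-hour duration, note summarizing must start by 40 − 9 = hour 31.
Group study feeds into note summarizing (must start by hour 31, minus 2-hour gap → hour 29); so group study must finish by hour 29 and therefore start by hour 22.
The practice exam feeds into group study (must start by hour 22); so the practice exam must finish by hour 22 and therefore start by hour 21.
So the practice exam can start as early as hour 14 and as late as hour 21, giving 21 − 14 = 7 hours of slack.

7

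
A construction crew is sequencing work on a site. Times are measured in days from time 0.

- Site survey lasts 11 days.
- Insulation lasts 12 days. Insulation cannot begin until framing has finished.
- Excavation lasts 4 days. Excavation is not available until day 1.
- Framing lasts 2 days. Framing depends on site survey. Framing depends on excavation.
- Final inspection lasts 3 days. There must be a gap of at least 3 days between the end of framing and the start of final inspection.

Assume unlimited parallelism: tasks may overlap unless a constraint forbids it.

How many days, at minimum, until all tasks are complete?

25

After its own release at day 1, excavation can start at day 1 and finishes at day 5.
Site survey can start immediately at day 0; it finishes at day 11.
For framing: site survey (finishes day 11); excavation (finishes day 5). Taking the maximum gives a start of day 11, and it finishes at 11 + 2 = day 13.
Final inspection cannot begin until framing (finishes day 13, plus 3-day gap → day 16). It runs from day 16 to 16 + 3 = day 19.
Insulation cannot begin until framing (finishes day 13). It runs from day 13 to 13 + 12 = day 25.
All tasks are finished once the last one completes. Finish times: Site survey at 11, Excavation at 5, Framing at 13, Insulation at 25, Final inspection at 19. The latest is day 25.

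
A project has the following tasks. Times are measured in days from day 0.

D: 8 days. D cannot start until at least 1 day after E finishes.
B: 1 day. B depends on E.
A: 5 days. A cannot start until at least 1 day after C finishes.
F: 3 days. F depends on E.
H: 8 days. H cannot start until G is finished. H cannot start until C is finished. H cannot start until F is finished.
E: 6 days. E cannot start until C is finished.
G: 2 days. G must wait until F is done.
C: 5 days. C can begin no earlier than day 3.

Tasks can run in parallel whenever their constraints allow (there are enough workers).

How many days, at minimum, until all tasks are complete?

27

C waits on its own release at day 3, so it starts at day 3 and finishes at 3 + 5 = day 8.
E cannot begin until C (finishes day 8). It runs from day 8 to 8 + 6 = day 14.
F cannot begin until E (finishes day 14). It runs from day 14 to 14 + 3 = day 17.
G waits on F (finishes day 17), so it starts at day 17 and finishes at 17 + 2 = day 19.
H has to wait for G (finishes day 19); C (finishes day 8); F (finishes day 17). The latest of these is day 19, so H runs day 19 to 19 + 8 = day 27.
After E (finishes day 14, plus 1-day gap → day 15), D can start at day 15 and finishes at day 23.
After E (finishes day 14), B can start at day 14 and finishes at day 15.
A cannot begin until C (finishes day 8, plus 1-day gap → day 9). It runs from day 9 to 9 + 5 = day 14.
All tasks are finished once the last one completes. Finish times: A at 14, B at 15, C at 8, D at 23, E at 14, F at 17, G at 19, H at 27. The latest is day 27.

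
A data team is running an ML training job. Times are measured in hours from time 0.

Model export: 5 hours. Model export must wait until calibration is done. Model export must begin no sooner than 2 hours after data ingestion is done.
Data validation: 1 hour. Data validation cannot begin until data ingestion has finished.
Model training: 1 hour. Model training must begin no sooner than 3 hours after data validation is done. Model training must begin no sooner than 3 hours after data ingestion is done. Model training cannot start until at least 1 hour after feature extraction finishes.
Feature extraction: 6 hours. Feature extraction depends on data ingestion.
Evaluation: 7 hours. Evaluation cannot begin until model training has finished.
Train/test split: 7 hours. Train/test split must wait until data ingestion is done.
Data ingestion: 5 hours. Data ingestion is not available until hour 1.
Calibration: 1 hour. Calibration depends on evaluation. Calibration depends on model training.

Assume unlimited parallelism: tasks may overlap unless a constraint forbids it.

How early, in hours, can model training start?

13

Data ingestion waits on its own release at hour 1, so it starts at hour 1 and finishes at 1 + 5 = hour 6.
After data ingestion (finishes hour 6), feature extraction can start at hour 6 and finishes at hour 12.
Data validation waits on data ingestion (finishes hour 6), so it starts at hour 6 and finishes at 6 + 1 = hour 7.
Model training waits on data validation (finishes hour 7, plus 3-hour gap → hour 10); data ingestion (finishes hour 6, plus 3-hour gap → hour 9); feature extraction (finishes hour 12, plus 1-hour gap → hour 13). The latest of these is hour 13, which is the earliest model training can start.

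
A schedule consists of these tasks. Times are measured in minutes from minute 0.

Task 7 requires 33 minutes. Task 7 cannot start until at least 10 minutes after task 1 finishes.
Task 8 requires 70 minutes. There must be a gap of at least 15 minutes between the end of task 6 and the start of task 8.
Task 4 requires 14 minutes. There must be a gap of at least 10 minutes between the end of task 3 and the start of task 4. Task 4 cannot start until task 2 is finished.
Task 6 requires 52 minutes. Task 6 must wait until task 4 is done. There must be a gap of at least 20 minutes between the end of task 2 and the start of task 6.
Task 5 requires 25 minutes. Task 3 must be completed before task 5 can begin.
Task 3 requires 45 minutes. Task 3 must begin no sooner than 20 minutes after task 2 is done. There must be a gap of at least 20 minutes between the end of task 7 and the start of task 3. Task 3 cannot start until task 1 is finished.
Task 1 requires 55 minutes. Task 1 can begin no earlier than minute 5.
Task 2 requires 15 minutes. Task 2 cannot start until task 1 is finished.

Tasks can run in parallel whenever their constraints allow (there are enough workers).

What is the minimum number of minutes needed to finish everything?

329

After its own release at minute 5, task 1 can start at minute 5 and finishes at minute 60.
After task 1 (finishes minute 60, plus 10-minute gap → minute 70), task 7 can start at minute 70 and finishes at minute 103.
After task 1 (finishes minute 60), task 2 can start at minute 60 and finishes at minute 75.
Task 3 has to wait for task 2 (finishes minute 75, plus 20-minute gap → minute 95); task 7 (finishes minute 103, plus 20-minute gap → minute 123); task 1 (finishes minute 60). The latest of these is minute 123, so task 3 runs minute 123 to 123 + 45 = minute 168.
Task 5 cannot begin until task 3 (finishes minute 168). It runs from minute 168 to 168 + 25 = minute 193.
Task 4 needs all of task 3 (finishes minute 168, plus 10-minute gap → minute 178); task 2 (finishes minute 75). That puts its earliest start at minute 178; it finishes at 178 + 14 = minute 192.
Task 6 cannot start until task 4 (finishes minute 192); task 2 (finishes minute 75, plus 20-minute gap → minute 95). The controlling bound is minute 192, so task 6 finishes at 192 + 52 = minute 244.
Task 8 waits on task 6 (finishes minute 244, plus 15-minute gap → minute 259), so it starts at minute 259 and finishes at 259 + 70 = minute 329.
All tasks are finished once the last one completes. Finish times: Task 1 at 60, Task 2 at 75, Task 3 at 168, Task 4 at 192, Task 5 at 193, Task 6 at 244, Task 7 at 103, Task 8 at 329. The latest is minute 329.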